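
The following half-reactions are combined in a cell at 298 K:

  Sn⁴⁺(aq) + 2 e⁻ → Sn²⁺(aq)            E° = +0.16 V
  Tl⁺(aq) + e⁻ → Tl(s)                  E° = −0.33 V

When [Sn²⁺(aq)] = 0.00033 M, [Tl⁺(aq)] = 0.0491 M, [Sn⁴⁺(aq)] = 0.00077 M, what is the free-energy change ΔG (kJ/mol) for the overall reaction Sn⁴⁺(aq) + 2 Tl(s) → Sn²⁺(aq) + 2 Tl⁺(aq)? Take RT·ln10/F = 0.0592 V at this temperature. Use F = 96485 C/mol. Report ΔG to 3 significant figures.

The standard cell potential is +0.16 − (−0.33) = +0.49 V, with n = 2 electrons in the balanced equation.
Q = ([Sn²⁺(aq)]·[Tl⁺(aq)]^2) / [Sn⁴⁺(aq)] = 0.00103, so log Q = −2.986 and E = +0.49 − (0.0592/2)(−2.986) = +0.5784 V.
Then ΔG = −nFE = −2 × 96485 × +0.5784 J/mol = −112 kJ/mol.

−112 kJ/mol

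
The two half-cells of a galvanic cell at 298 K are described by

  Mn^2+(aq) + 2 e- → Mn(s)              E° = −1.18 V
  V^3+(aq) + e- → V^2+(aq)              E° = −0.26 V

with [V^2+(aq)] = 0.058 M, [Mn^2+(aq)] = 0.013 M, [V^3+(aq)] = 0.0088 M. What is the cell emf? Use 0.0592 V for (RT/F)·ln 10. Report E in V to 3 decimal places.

V³⁺/V²⁺ is reduced (cathode, E° = −0.26 V) and Mn²⁺/Mn is oxidized (anode).
E°cell = −0.26 − (−1.18) = +0.92 V, with n = 2 electrons transferred.
For the overall reaction 2 V^3+(aq) + Mn(s) → 2 V^2+(aq) + Mn^2+(aq), Q = ([V^2+(aq)]^2·[Mn^2+(aq)]) / [V^3+(aq)]^2 = 0.565, giving log Q = −0.248.
E = E° − (0.0592/n)·log Q = +0.92 − (0.0592/2)(−0.248) = +0.927 V.

+0.927 V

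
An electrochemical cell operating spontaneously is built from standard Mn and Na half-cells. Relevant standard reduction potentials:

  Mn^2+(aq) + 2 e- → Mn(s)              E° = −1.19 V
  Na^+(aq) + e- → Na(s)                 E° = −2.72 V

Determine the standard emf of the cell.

+1.53 V

The Mn²⁺/Mn couple has the higher E°, so Mn ion is reduced (cathode) and Na is oxidized (anode).
E°cell = E°(cathode) − E°(anode) = −1.19 − (−2.72) = +1.53 V.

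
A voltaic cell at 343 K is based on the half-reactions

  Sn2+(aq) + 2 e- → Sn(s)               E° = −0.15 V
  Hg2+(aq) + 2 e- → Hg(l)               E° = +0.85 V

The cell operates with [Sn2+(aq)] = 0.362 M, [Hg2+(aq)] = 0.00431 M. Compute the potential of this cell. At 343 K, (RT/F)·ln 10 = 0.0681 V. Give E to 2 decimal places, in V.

+0.93 V

The Hg²⁺/Hg couple has the more positive E°, so it is the cathode; Sn²⁺/Sn is the anode.
E°cell = E°cat − E°an = +0.85 − (−0.15) = +1.00 V; n = 2.
Balancing gives Hg2+(aq) + Sn(s) → Hg(l) + Sn2+(aq); hence Q = [Sn2+(aq)] / [Hg2+(aq)] = 84 (log Q = 1.924).
By the Nernst equation, E = +1.00 − (0.0681/2)·(1.924) = +0.93 V.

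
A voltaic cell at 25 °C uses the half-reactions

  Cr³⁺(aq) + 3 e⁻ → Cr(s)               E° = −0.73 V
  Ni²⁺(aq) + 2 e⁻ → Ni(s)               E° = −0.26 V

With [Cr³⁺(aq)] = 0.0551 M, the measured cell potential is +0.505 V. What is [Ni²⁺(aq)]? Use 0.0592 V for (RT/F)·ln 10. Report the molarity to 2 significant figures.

2.2 M

Ni²⁺/Ni is the cathode (higher E°); E°cell = −0.26 − (−0.73) = +0.47 V with n = 6.
Since E = E° − (0.0592/n)·log Q, log Q = n(E° − E)/0.0592 = −3.547.
The balanced reaction is 3 Ni²⁺(aq) + 2 Cr(s) → 3 Ni(s) + 2 Cr³⁺(aq), so Q = [Cr³⁺(aq)]^2 / [Ni²⁺(aq)]^3.
Isolating [Ni²⁺(aq)] in Q = 10^{−3.547} yields log [Ni²⁺(aq)] = 0.343, i.e. 2.2 M.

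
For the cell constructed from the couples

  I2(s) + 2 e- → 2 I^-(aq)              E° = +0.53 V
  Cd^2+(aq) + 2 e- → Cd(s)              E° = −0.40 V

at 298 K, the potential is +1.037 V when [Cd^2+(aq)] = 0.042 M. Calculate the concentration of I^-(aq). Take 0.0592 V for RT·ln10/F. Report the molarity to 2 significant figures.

The I₂/I⁻ couple has the larger reduction potential, so it is the cathode: E°cell = +0.53 − (−0.40) = +0.93 V and n = 2.
Since E = E° − (0.0592/n)·log Q, log Q = n(E° − E)/0.0592 = −3.615.
Balancing electrons gives I2(s) + Cd(s) → 2 I^-(aq) + Cd^2+(aq); thus Q = [I^-(aq)]^2·[Cd^2+(aq)].
Isolating [I^-(aq)] in Q = 10^{−3.615} yields log [I^-(aq)] = −1.119, i.e. 0.076 M.

0.076 M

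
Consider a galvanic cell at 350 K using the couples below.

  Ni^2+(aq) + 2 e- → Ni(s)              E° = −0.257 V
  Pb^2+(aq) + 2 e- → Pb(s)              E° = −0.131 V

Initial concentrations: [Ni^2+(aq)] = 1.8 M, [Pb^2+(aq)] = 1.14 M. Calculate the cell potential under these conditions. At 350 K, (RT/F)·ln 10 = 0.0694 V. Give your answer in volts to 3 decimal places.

Pb²⁺/Pb is reduced (cathode, E° = −0.131 V) and Ni²⁺/Ni is oxidized (anode).
E°cell = E°cat − E°an = −0.131 − (−0.257) = +0.126 V; n = 2.
For the overall reaction Pb^2+(aq) + Ni(s) → Pb(s) + Ni^2+(aq), Q = [Ni^2+(aq)] / [Pb^2+(aq)] = 1.58, giving log Q = 0.198.
E = E° − (0.0694/n)·log Q = +0.126 − (0.0694/2)(0.198) = +0.119 V.

+0.119 V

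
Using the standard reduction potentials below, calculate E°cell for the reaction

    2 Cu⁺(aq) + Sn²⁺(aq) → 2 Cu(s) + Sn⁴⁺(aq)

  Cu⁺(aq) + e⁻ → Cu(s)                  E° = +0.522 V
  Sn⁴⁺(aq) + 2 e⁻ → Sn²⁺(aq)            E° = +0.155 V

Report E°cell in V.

Cu⁺(aq) gains electrons, so the Cu⁺/Cu couple is the cathode; the Sn⁴⁺/Sn²⁺ couple is the anode.
E°cell = E°(cathode) − E°(anode) = +0.522 − (+0.155) = +0.367 V.

+0.367 V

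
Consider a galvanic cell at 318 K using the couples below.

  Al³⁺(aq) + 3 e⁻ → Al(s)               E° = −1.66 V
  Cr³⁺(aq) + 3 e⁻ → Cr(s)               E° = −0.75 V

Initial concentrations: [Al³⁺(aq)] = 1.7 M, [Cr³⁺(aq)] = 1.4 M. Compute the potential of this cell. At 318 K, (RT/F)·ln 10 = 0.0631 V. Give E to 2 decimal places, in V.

Cr³⁺/Cr is reduced (cathode, E° = −0.75 V) and Al³⁺/Al is oxidized (anode).
E°cell = E°cat − E°an = −0.75 − (−1.66) = +0.91 V; n = 3.
For the overall reaction Cr³⁺(aq) + Al(s) → Cr(s) + Al³⁺(aq), Q = [Al³⁺(aq)] / [Cr³⁺(aq)] = 1.21, giving log Q = 0.084.
Applying E = E° − (RT ln10/nF)·log Q gives +0.91 − (0.0631/3)(0.084) = +0.91 V.

+0.91 V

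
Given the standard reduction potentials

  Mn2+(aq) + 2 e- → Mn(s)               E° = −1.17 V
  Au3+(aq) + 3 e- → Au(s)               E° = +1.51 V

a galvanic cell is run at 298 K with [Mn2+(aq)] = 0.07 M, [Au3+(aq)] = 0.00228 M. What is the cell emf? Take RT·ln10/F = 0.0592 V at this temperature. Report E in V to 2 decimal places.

+2.66 V

Since E°(Au³⁺/Au) > E°(Mn²⁺/Mn), Au³⁺/Au serves as the cathode.
The standard potential is +1.51 − (−1.17) = +2.68 V and the balanced reaction transfers n = 6 electrons.
For the overall reaction 2 Au3+(aq) + 3 Mn(s) → 2 Au(s) + 3 Mn2+(aq), Q = [Mn2+(aq)]^3 / [Au3+(aq)]^2 = 66, giving log Q = 1.819.
Applying E = E° − (RT ln10/nF)·log Q gives +2.68 − (0.0592/6)(1.819) = +2.66 V.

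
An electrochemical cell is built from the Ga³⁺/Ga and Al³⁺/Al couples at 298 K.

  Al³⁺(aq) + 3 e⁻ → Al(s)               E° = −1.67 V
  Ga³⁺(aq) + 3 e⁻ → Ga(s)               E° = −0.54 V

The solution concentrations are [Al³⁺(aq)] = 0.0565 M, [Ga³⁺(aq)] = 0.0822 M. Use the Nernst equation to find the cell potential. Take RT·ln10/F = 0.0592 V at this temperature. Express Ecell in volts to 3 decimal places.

+1.133 V

Since E°(Ga³⁺/Ga) > E°(Al³⁺/Al), Ga³⁺/Ga serves as the cathode.
E°cell = E°cat − E°an = −0.54 − (−1.67) = +1.13 V; n = 3.
Balancing gives Ga³⁺(aq) + Al(s) → Ga(s) + Al³⁺(aq); hence Q = [Al³⁺(aq)] / [Ga³⁺(aq)] = 0.687 (log Q = −0.163).
Applying E = E° − (RT ln10/nF)·log Q gives +1.13 − (0.0592/3)(−0.163) = +1.133 V.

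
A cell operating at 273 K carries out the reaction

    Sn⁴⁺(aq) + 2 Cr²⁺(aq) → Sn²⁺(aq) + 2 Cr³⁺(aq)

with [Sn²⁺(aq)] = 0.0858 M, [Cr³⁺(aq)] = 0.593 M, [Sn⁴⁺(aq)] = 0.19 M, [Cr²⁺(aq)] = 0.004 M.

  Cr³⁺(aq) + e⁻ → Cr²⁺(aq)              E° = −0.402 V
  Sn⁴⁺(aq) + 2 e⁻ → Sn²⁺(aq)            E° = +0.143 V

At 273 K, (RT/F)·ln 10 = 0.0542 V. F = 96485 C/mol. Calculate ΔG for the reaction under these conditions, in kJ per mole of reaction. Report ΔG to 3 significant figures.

−84.3 kJ/mol

With Sn⁴⁺/Sn²⁺ reduced at the cathode, E°cell = +0.143 − (−0.402) = +0.545 V and n = 2.
The reaction quotient is ([Sn²⁺(aq)]·[Cr³⁺(aq)]^2) / ([Sn⁴⁺(aq)]·[Cr²⁺(aq)]^2) = 9.92×10^3; by Nernst, E = +0.545 − (0.0542/2)(3.997) = +0.4367 V.
Finally ΔG = −nFE = −(2)(96485 C/mol)(+0.4367 V) = −84.3 kJ/mol.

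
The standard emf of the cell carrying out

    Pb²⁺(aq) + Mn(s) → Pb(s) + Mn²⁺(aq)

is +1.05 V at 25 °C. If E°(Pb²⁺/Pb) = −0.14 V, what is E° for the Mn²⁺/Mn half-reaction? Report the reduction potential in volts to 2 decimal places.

In the reaction as written the Pb²⁺/Pb couple is reduced (cathode) and Mn²⁺/Mn is oxidized (anode), so E°cell = E°(Pb²⁺/Pb) − E°(Mn²⁺/Mn).
E°(Mn²⁺/Mn) = E°(cathode) − E°cell = −0.14 − (+1.05) = −1.19 V.

−1.19 V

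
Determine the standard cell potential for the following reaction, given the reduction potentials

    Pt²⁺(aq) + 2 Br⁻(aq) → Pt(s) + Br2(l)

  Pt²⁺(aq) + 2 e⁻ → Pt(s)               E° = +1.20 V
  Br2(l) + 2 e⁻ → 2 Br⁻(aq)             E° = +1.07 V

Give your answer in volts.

+0.13 V

Pt²⁺(aq) gains electrons, so the Pt²⁺/Pt couple is the cathode; the Br₂/Br⁻ couple is the anode.
E°cell = E°(cathode) − E°(anode) = +1.20 − (+1.07) = +0.13 V.
The positive value indicates the reaction is spontaneous as written.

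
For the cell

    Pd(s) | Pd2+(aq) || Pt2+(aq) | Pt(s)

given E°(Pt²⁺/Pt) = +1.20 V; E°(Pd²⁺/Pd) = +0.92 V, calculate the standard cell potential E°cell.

By convention the left-hand electrode in cell notation is the anode (oxidation) and the right-hand electrode is the cathode (reduction).
E°cell = E°(right) − E°(left) = +1.20 − (+0.92) = +0.28 V.

+0.28 V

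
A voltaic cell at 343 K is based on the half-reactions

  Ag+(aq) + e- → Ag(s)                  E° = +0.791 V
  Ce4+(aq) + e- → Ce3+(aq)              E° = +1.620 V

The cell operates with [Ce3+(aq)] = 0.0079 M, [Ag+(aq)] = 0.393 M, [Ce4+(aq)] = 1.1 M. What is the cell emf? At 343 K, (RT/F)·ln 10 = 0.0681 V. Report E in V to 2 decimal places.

Since E°(Ce⁴⁺/Ce³⁺) > E°(Ag⁺/Ag), Ce⁴⁺/Ce³⁺ serves as the cathode.
The standard potential is +1.620 − (+0.791) = +0.829 V and the balanced reaction transfers n = 1 electron.
The balanced reaction is Ce4+(aq) + Ag(s) → Ce3+(aq) + Ag+(aq), so Q = ([Ce3+(aq)]·[Ag+(aq)]) / [Ce4+(aq)] = 0.00282 and log Q = −2.549.
By the Nernst equation, E = +0.829 − (0.0681/1)·(−2.549) = +1.00 V.

+1.00 V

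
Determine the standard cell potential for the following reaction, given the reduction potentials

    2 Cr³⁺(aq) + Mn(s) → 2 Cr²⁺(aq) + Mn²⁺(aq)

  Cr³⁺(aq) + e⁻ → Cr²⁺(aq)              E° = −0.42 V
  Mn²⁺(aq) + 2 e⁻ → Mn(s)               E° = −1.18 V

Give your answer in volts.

Cr³⁺(aq) gains electrons, so the Cr³⁺/Cr²⁺ couple is the cathode; the Mn²⁺/Mn couple is the anode.
E°cell = E°(cathode) − E°(anode) = −0.42 − (−1.18) = +0.76 V.
The positive value indicates the reaction is spontaneous as written.

+0.76 V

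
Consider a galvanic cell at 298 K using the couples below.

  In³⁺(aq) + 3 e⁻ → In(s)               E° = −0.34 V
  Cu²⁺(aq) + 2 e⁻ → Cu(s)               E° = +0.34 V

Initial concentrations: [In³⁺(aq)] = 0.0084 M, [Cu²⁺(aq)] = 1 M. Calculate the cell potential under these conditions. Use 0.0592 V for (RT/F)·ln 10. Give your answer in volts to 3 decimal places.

+0.721 V

Since E°(Cu²⁺/Cu) > E°(In³⁺/In), Cu²⁺/Cu serves as the cathode.
The standard potential is +0.34 − (−0.34) = +0.68 V and the balanced reaction transfers n = 6 electrons.
Balancing gives 3 Cu²⁺(aq) + 2 In(s) → 3 Cu(s) + 2 In³⁺(aq); hence Q = [In³⁺(aq)]^2 / [Cu²⁺(aq)]^3 = 7.06×10^−5 (log Q = −4.151).
By the Nernst equation, E = +0.68 − (0.0592/6)·(−4.151) = +0.721 V.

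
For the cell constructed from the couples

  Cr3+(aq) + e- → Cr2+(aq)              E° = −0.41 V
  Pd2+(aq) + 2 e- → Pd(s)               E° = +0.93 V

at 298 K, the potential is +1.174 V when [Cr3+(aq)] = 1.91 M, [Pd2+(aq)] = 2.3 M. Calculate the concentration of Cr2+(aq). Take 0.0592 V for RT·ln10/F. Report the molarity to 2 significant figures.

Pd²⁺/Pd is the cathode (higher E°); E°cell = +0.93 − (−0.41) = +1.34 V with n = 2.
Rearranging E = E° − (0.0592/n)·log Q gives log Q = 2(+1.34 − (+1.174))/0.0592 = 5.608.
The balanced reaction is Pd2+(aq) + 2 Cr2+(aq) → Pd(s) + 2 Cr3+(aq), so Q = [Cr3+(aq)]^2 / ([Pd2+(aq)]·[Cr2+(aq)]^2).
Solving for the unknown gives log [Cr2+(aq)] = −2.704, so [Cr2+(aq)] ≈ 0.0020 M.

0.0020 M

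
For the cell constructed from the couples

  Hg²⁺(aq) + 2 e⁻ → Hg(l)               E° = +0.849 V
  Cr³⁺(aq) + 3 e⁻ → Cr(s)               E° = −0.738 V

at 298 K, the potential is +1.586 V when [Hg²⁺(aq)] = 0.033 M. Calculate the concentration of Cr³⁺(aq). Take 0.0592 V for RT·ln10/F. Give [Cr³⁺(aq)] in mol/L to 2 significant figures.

0.0067 M

With Hg²⁺/Hg at the cathode and Cr³⁺/Cr at the anode, E°cell = +0.849 − (−0.738) = +1.587 V (n = 6).
From the Nernst equation, log Q = n(E° − E)/0.0592 = 6·(+1.587 − (+1.586))/0.0592 = 0.101.
Balancing electrons gives 3 Hg²⁺(aq) + 2 Cr(s) → 3 Hg(l) + 2 Cr³⁺(aq); thus Q = [Cr³⁺(aq)]^2 / [Hg²⁺(aq)]^3.
Substituting the known concentrations and solving, log [Cr³⁺(aq)] = −2.172 and [Cr³⁺(aq)] = 0.0067 M.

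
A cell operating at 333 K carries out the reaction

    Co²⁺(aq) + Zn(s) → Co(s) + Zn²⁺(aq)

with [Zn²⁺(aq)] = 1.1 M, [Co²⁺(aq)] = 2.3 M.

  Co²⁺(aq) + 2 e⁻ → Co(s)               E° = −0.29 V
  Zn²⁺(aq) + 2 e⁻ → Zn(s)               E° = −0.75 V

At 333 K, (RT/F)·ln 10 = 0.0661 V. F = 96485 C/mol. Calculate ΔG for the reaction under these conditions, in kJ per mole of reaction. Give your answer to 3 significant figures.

−90.8 kJ/mol

E°cell = −0.29 − (−0.75) = +0.46 V; the balanced reaction transfers n = 2 electrons.
Here Q = [Zn²⁺(aq)] / [Co²⁺(aq)] = 0.478 (log Q = −0.320), giving E = +0.46 − (0.0661/2)·(−0.320) = +0.4706 V.
Then ΔG = −nFE = −2 × 96485 × +0.4706 J/mol = −90.8 kJ/mol.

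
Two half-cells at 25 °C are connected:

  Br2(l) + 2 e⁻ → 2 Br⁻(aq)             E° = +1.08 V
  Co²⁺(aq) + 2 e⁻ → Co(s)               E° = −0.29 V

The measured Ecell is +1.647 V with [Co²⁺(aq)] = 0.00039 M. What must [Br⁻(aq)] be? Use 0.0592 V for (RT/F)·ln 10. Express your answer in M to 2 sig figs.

0.0011 M

The Br₂/Br⁻ couple has the larger reduction potential, so it is the cathode: E°cell = +1.08 − (−0.29) = +1.37 V and n = 2.
From the Nernst equation, log Q = n(E° − E)/0.0592 = 2·(+1.37 − (+1.647))/0.0592 = −9.358.
The balanced reaction is Br2(l) + Co(s) → 2 Br⁻(aq) + Co²⁺(aq), so Q = [Br⁻(aq)]^2·[Co²⁺(aq)].
Substituting the known concentrations and solving, log [Br⁻(aq)] = −2.975 and [Br⁻(aq)] = 0.0011 M.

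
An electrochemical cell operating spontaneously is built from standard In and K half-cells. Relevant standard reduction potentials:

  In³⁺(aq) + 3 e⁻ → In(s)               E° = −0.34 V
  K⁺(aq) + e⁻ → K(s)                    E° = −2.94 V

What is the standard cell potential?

Of the two couples in this cell, the one with the more positive reduction potential is reduced at the cathode: here that is In³⁺/In (−0.34 V); K⁺/K (−2.94 V) is the anode.
E°cell = E°(cathode) − E°(anode) = −0.34 − (−2.94) = +2.60 V.

+2.60 V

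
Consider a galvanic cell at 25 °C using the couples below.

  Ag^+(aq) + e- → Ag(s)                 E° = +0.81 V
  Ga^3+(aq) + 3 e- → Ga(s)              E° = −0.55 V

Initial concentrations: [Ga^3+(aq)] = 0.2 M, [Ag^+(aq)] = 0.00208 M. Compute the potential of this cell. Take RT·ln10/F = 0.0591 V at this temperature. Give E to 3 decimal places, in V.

+1.215 V

Since E°(Ag⁺/Ag) > E°(Ga³⁺/Ga), Ag⁺/Ag serves as the cathode.
The standard potential is +0.81 − (−0.55) = +1.36 V and the balanced reaction transfers n = 3 electrons.
For the overall reaction 3 Ag^+(aq) + Ga(s) → 3 Ag(s) + Ga^3+(aq), Q = [Ga^3+(aq)] / [Ag^+(aq)]^3 = 2.22×10^7, giving log Q = 7.347.
Applying E = E° − (RT ln10/nF)·log Q gives +1.36 − (0.0591/3)(7.347) = +1.215 V.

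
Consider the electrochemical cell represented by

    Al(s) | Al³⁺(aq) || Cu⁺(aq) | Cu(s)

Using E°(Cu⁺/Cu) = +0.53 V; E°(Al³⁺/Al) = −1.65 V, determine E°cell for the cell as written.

By convention the left-hand electrode in cell notation is the anode (oxidation) and the right-hand electrode is the cathode (reduction).
E°cell = E°(right) − E°(left) = +0.53 − (−1.65) = +2.18 V.

+2.18 V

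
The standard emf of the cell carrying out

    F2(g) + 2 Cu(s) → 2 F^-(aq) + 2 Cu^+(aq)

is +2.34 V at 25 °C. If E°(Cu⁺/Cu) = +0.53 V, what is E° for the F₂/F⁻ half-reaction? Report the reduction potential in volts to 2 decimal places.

In the reaction as written the F₂/F⁻ couple is reduced (cathode) and Cu⁺/Cu is oxidized (anode), so E°cell = E°(F₂/F⁻) − E°(Cu⁺/Cu).
E°(F₂/F⁻) = E°cell + E°(anode) = +2.34 + (+0.53) = +2.87 V.

+2.87 V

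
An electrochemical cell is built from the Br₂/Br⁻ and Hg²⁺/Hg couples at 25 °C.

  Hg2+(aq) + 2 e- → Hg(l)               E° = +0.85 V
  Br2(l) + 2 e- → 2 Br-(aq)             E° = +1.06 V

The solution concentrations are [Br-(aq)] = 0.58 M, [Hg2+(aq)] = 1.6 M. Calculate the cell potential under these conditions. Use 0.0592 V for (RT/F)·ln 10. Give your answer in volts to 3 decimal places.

+0.218 V

Since E°(Br₂/Br⁻) > E°(Hg²⁺/Hg), Br₂/Br⁻ serves as the cathode.
E°cell = +1.06 − (+0.85) = +0.21 V, with n = 2 electrons transferred.
Balancing gives Br2(l) + Hg(l) → 2 Br-(aq) + Hg2+(aq); hence Q = [Br-(aq)]^2·[Hg2+(aq)] = 0.538 (log Q = −0.269).
E = E° − (0.0592/n)·log Q = +0.21 − (0.0592/2)(−0.269) = +0.218 V.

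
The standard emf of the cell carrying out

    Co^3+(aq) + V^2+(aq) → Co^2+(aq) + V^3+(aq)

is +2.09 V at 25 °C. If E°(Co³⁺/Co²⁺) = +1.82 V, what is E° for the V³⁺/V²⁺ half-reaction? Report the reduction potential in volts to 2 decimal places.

−0.27 V

In the reaction as written the Co³⁺/Co²⁺ couple is reduced (cathode) and V³⁺/V²⁺ is oxidized (anode), so E°cell = E°(Co³⁺/Co²⁺) − E°(V³⁺/V²⁺).
E°(V³⁺/V²⁺) = E°(cathode) − E°cell = +1.82 − (+2.09) = −0.27 V.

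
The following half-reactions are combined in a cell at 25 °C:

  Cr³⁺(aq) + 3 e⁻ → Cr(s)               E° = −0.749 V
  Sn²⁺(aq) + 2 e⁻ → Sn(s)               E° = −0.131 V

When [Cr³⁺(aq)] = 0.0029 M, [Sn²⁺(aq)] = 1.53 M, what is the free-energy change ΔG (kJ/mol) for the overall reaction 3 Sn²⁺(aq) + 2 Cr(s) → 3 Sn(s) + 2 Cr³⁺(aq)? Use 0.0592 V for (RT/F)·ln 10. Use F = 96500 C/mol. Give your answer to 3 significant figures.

With Sn²⁺/Sn reduced at the cathode, E°cell = −0.131 − (−0.749) = +0.618 V and n = 6.
Q = [Cr³⁺(aq)]^2 / [Sn²⁺(aq)]^3 = 2.35×10^−6, so log Q = −5.629 and E = +0.618 − (0.0592/6)(−5.629) = +0.6735 V.
ΔG = −nFE = −(6)(96500)(+0.6735) J/mol = −390 kJ/mol.

−390 kJ/mol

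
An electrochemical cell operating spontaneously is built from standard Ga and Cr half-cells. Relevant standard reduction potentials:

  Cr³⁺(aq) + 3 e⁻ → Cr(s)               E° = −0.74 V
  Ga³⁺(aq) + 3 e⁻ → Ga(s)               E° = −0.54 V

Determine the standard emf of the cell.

The Ga³⁺/Ga couple has the higher E°, so Ga ion is reduced (cathode) and Cr is oxidized (anode).
E°cell = E°(cathode) − E°(anode) = −0.54 − (−0.74) = +0.20 V.

+0.20 V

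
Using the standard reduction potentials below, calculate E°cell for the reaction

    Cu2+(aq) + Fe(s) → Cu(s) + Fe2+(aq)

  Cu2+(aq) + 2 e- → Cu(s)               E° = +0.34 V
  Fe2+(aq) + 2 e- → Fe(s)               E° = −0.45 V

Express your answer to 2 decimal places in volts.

In the reaction as written, Cu2+(aq) is reduced (cathode) and Fe2+(aq) is produced by oxidation at the anode.
E°cell = E°(cathode) − E°(anode) = +0.34 − (−0.45) = +0.79 V.

+0.79 V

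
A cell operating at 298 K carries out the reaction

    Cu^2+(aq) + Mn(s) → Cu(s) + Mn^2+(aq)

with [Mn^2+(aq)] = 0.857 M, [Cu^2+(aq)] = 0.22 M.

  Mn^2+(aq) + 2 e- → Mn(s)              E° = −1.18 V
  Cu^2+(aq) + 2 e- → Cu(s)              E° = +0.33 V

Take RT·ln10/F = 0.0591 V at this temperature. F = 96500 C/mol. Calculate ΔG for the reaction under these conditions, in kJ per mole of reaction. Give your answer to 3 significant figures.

With Cu²⁺/Cu reduced at the cathode, E°cell = +0.33 − (−1.18) = +1.51 V and n = 2.
Q = [Mn^2+(aq)] / [Cu^2+(aq)] = 3.9, so log Q = 0.591 and E = +1.51 − (0.0591/2)(0.591) = +1.4925 V.
Finally ΔG = −nFE = −(2)(96500 C/mol)(+1.4925 V) = −288 kJ/mol.

−288 kJ/mol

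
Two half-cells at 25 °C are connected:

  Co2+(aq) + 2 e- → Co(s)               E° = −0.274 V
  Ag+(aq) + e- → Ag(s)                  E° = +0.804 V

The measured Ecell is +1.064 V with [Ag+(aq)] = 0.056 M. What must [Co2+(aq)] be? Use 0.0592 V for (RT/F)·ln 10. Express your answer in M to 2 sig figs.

The Ag⁺/Ag couple has the larger reduction potential, so it is the cathode: E°cell = +0.804 − (−0.274) = +1.078 V and n = 2.
Since E = E° − (0.0592/n)·log Q, log Q = n(E° − E)/0.0592 = 0.473.
Balancing electrons gives 2 Ag+(aq) + Co(s) → 2 Ag(s) + Co2+(aq); thus Q = [Co2+(aq)] / [Ag+(aq)]^2.
Solving for the unknown gives log [Co2+(aq)] = −2.031, so [Co2+(aq)] ≈ 0.0093 M.

0.0093 M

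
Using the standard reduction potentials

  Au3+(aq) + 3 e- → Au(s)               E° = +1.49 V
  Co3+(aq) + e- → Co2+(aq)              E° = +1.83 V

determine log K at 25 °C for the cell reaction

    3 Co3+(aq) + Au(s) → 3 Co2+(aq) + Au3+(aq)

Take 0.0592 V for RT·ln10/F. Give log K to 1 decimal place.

The Co³⁺/Co²⁺ couple is reduced (cathode); E°cell = +1.83 − (+1.49) = +0.34 V with n = 3.
At equilibrium E = 0, so log K = nE°cell / 0.0592 = (3)(+0.34) / 0.0592 = 17.2.

log K = 17.2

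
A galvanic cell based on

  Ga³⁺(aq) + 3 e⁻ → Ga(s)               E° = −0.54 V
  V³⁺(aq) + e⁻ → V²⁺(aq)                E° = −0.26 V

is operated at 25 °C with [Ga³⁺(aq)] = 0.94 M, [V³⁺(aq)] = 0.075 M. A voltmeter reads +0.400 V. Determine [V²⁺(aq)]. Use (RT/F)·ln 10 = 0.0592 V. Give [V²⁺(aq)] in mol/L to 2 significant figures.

0.00072 M

With V³⁺/V²⁺ at the cathode and Ga³⁺/Ga at the anode, E°cell = −0.26 − (−0.54) = +0.28 V (n = 3).
Rearranging E = E° − (0.0592/n)·log Q gives log Q = 3(+0.28 − (+0.400))/0.0592 = −6.081.
Balancing electrons gives 3 V³⁺(aq) + Ga(s) → 3 V²⁺(aq) + Ga³⁺(aq); thus Q = ([V²⁺(aq)]^3·[Ga³⁺(aq)]) / [V³⁺(aq)]^3.
Solving for the unknown gives log [V²⁺(aq)] = −3.143, so [V²⁺(aq)] ≈ 0.00072 M.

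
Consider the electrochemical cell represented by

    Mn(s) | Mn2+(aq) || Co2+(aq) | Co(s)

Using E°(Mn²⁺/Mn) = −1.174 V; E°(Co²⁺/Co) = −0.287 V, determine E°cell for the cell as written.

+0.887 V

By convention the left-hand electrode in cell notation is the anode (oxidation) and the right-hand electrode is the cathode (reduction).
E°cell = E°(right) − E°(left) = −0.287 − (−1.174) = +0.887 V.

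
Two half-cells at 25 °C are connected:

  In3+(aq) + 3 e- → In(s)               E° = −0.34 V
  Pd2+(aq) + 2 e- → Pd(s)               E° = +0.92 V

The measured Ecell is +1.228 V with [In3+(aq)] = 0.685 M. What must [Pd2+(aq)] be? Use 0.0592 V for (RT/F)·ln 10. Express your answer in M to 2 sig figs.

With Pd²⁺/Pd at the cathode and In³⁺/In at the anode, E°cell = +0.92 − (−0.34) = +1.26 V (n = 6).
From the Nernst equation, log Q = n(E° − E)/0.0592 = 6·(+1.26 − (+1.228))/0.0592 = 3.243.
The balanced reaction is 3 Pd2+(aq) + 2 In(s) → 3 Pd(s) + 2 In3+(aq), so Q = [In3+(aq)]^2 / [Pd2+(aq)]^3.
Solving for the unknown gives log [Pd2+(aq)] = −1.191, so [Pd2+(aq)] ≈ 0.064 M.

0.064 M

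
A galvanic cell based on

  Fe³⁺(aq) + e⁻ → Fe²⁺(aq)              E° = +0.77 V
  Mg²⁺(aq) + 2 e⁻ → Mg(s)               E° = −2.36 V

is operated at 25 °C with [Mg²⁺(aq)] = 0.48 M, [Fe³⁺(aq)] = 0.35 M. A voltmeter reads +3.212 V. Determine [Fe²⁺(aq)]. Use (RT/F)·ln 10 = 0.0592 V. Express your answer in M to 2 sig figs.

The Fe³⁺/Fe²⁺ couple has the larger reduction potential, so it is the cathode: E°cell = +0.77 − (−2.36) = +3.13 V and n = 2.
Rearranging E = E° − (0.0592/n)·log Q gives log Q = 2(+3.13 − (+3.212))/0.0592 = −2.770.
The balanced reaction is 2 Fe³⁺(aq) + Mg(s) → 2 Fe²⁺(aq) + Mg²⁺(aq), so Q = ([Fe²⁺(aq)]^2·[Mg²⁺(aq)]) / [Fe³⁺(aq)]^2.
Isolating [Fe²⁺(aq)] in Q = 10^{−2.770} yields log [Fe²⁺(aq)] = −1.682, i.e. 0.021 M.

0.021 M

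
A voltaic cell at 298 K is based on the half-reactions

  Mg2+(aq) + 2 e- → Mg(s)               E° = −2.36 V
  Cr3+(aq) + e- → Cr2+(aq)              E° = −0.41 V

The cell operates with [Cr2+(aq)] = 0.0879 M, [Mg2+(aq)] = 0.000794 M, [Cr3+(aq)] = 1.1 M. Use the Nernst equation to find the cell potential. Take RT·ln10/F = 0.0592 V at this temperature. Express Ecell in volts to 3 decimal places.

Since E°(Cr³⁺/Cr²⁺) > E°(Mg²⁺/Mg), Cr³⁺/Cr²⁺ serves as the cathode.
The standard potential is −0.41 − (−2.36) = +1.95 V and the balanced reaction transfers n = 2 electrons.
For the overall reaction 2 Cr3+(aq) + Mg(s) → 2 Cr2+(aq) + Mg2+(aq), Q = ([Cr2+(aq)]^2·[Mg2+(aq)]) / [Cr3+(aq)]^2 = 5.07×10^−6, giving log Q = −5.295.
E = E° − (0.0592/n)·log Q = +1.95 − (0.0592/2)(−5.295) = +2.107 V.

+2.107 V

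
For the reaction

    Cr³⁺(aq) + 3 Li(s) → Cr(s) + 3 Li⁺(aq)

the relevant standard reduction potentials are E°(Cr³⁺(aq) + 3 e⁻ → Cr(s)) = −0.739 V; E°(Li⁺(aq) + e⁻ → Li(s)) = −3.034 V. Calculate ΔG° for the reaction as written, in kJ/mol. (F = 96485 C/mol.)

−664 kJ/mol

In the reaction as written Cr³⁺(aq) is reduced, so the Cr³⁺/Cr couple is the cathode and Li⁺/Li is the anode.
E°cell = −0.739 − (−3.034) = +2.295 V; balancing electrons gives n = 3.
ΔG° = −nFE°cell = −(3)(96485)(+2.295) J/mol = −664 kJ/mol.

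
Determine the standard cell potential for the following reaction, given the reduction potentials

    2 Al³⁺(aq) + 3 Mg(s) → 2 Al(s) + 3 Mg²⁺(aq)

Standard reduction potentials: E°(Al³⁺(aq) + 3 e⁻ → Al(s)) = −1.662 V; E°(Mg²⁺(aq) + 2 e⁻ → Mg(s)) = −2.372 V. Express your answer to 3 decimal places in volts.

+0.710 V

Al³⁺(aq) gains electrons, so the Al³⁺/Al couple is the cathode; the Mg²⁺/Mg couple is the anode.
E°cell = E°(cathode) − E°(anode) = −1.662 − (−2.372) = +0.710 V.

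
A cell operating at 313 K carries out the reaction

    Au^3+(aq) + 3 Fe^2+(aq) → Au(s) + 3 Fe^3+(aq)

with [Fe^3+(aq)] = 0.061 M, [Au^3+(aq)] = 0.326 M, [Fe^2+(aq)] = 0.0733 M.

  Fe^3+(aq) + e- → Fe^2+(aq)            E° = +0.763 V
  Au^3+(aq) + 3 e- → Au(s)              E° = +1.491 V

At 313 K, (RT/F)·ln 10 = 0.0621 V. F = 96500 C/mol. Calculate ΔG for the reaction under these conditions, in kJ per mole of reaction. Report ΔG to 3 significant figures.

−209 kJ/mol

With Au³⁺/Au reduced at the cathode, E°cell = +1.491 − (+0.763) = +0.728 V and n = 3.
The reaction quotient is [Fe^3+(aq)]^3 / ([Au^3+(aq)]·[Fe^2+(aq)]^3) = 1.77; by Nernst, E = +0.728 − (0.0621/3)(0.247) = +0.7229 V.
ΔG = −nFE = −(3)(96500)(+0.7229) J/mol = −209 kJ/mol.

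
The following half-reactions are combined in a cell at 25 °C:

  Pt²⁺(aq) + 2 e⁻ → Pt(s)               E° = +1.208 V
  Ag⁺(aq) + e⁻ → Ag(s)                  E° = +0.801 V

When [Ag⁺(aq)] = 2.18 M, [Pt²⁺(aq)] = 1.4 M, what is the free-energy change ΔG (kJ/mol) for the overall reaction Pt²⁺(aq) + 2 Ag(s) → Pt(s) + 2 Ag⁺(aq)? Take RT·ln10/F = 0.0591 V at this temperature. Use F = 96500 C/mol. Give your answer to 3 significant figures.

−75.5 kJ/mol

E°cell = +1.208 − (+0.801) = +0.407 V; the balanced reaction transfers n = 2 electrons.
Q = [Ag⁺(aq)]^2 / [Pt²⁺(aq)] = 3.39, so log Q = 0.531 and E = +0.407 − (0.0591/2)(0.531) = +0.3913 V.
Then ΔG = −nFE = −2 × 96500 × +0.3913 J/mol = −75.5 kJ/mol.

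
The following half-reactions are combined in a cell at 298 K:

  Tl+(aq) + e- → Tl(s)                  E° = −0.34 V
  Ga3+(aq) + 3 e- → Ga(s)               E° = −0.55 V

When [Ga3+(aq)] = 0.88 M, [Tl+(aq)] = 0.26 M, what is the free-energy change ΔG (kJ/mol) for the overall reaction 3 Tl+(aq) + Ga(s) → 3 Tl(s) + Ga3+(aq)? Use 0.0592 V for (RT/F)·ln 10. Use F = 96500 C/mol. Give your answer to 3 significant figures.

−51.1 kJ/mol

The standard cell potential is −0.34 − (−0.55) = +0.21 V, with n = 3 electrons in the balanced equation.
The reaction quotient is [Ga3+(aq)] / [Tl+(aq)]^3 = 50.1; by Nernst, E = +0.21 − (0.0592/3)(1.700) = +0.1765 V.
Then ΔG = −nFE = −3 × 96500 × +0.1765 J/mol = −51.1 kJ/mol.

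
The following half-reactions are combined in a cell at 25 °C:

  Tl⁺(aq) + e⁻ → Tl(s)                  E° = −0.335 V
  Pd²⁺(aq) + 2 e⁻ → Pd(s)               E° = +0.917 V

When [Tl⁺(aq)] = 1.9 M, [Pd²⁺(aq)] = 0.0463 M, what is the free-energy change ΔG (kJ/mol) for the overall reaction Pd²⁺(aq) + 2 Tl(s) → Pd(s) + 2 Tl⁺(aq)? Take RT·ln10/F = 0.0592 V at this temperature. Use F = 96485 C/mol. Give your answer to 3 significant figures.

The standard cell potential is +0.917 − (−0.335) = +1.252 V, with n = 2 electrons in the balanced equation.
Here Q = [Tl⁺(aq)]^2 / [Pd²⁺(aq)] = 78 (log Q = 1.892), giving E = +1.252 − (0.0592/2)·(1.892) = +1.1960 V.
ΔG = −nFE = −(2)(96485)(+1.1960) J/mol = −231 kJ/mol.

−231 kJ/mol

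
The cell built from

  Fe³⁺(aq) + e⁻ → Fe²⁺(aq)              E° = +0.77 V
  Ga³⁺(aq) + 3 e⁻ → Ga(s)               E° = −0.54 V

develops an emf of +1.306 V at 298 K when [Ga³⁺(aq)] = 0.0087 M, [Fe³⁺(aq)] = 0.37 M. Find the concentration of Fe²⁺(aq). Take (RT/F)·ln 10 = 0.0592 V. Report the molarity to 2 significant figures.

2.1 M

With Fe³⁺/Fe²⁺ at the cathode and Ga³⁺/Ga at the anode, E°cell = +0.77 − (−0.54) = +1.31 V (n = 3).
From the Nernst equation, log Q = n(E° − E)/0.0592 = 3·(+1.31 − (+1.306))/0.0592 = 0.203.
Balancing electrons gives 3 Fe³⁺(aq) + Ga(s) → 3 Fe²⁺(aq) + Ga³⁺(aq); thus Q = ([Fe²⁺(aq)]^3·[Ga³⁺(aq)]) / [Fe³⁺(aq)]^3.
Isolating [Fe²⁺(aq)] in Q = 10^{0.203} yields log [Fe²⁺(aq)] = 0.323, i.e. 2.1 M.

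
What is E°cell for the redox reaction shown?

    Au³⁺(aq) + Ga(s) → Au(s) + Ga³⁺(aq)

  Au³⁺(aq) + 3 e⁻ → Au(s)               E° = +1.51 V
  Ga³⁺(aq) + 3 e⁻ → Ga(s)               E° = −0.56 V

+2.07 V

In the reaction as written, Au³⁺(aq) is reduced (cathode) and Ga³⁺(aq) is produced by oxidation at the anode.
E°cell = E°(cathode) − E°(anode) = +1.51 − (−0.56) = +2.07 V.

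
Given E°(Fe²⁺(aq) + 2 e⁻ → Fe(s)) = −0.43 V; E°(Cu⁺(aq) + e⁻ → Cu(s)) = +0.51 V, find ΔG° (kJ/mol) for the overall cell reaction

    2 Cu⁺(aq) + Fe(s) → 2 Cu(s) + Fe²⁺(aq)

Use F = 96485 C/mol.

−181 kJ/mol

In the reaction as written Cu⁺(aq) is reduced, so the Cu⁺/Cu couple is the cathode and Fe²⁺/Fe is the anode.
E°cell = +0.51 − (−0.43) = +0.94 V; balancing electrons gives n = 2.
ΔG° = −nFE°cell = −(2)(96485)(+0.94) J/mol = −181 kJ/mol.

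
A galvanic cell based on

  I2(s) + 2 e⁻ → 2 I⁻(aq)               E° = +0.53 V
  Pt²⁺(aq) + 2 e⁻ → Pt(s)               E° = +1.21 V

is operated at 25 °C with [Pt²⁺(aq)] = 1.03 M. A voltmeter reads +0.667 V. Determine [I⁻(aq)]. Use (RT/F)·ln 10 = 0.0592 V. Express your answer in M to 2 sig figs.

0.59 M

With Pt²⁺/Pt at the cathode and I₂/I⁻ at the anode, E°cell = +1.21 − (+0.53) = +0.68 V (n = 2).
Rearranging E = E° − (0.0592/n)·log Q gives log Q = 2(+0.68 − (+0.667))/0.0592 = 0.439.
For Pt²⁺(aq) + 2 I⁻(aq) → Pt(s) + I2(s), the reaction quotient is Q = 1 / ([Pt²⁺(aq)]·[I⁻(aq)]^2).
Solving for the unknown gives log [I⁻(aq)] = −0.226, so [I⁻(aq)] ≈ 0.59 M.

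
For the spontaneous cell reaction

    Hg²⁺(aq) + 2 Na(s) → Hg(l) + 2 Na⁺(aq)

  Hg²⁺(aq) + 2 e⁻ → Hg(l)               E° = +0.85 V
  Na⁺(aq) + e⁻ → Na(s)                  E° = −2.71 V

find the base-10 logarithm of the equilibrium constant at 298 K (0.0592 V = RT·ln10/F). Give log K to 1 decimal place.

The Hg²⁺/Hg couple is reduced (cathode); E°cell = +0.85 − (−2.71) = +3.56 V with n = 2.
At equilibrium E = 0, so log K = nE°cell / 0.0592 = (2)(+3.56) / 0.0592 = 120.3.

log K = 120.3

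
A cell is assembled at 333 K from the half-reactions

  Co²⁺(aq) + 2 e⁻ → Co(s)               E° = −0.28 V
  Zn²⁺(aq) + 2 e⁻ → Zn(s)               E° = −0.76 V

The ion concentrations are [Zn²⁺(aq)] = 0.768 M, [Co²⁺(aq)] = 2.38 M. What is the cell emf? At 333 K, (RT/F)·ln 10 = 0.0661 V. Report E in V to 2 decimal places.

+0.50 V

The Co²⁺/Co couple has the more positive E°, so it is the cathode; Zn²⁺/Zn is the anode.
E°cell = E°cat − E°an = −0.28 − (−0.76) = +0.48 V; n = 2.
For the overall reaction Co²⁺(aq) + Zn(s) → Co(s) + Zn²⁺(aq), Q = [Zn²⁺(aq)] / [Co²⁺(aq)] = 0.323, giving log Q = −0.491.
By the Nernst equation, E = +0.48 − (0.0661/2)·(−0.491) = +0.50 V.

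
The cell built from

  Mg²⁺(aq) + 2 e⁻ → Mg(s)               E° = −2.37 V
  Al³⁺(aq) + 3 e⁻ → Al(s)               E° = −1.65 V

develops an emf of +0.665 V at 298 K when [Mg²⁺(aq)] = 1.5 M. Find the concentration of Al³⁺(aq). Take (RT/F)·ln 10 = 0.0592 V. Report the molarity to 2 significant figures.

0.0030 M

The Al³⁺/Al couple has the larger reduction potential, so it is the cathode: E°cell = −1.65 − (−2.37) = +0.72 V and n = 6.
Rearranging E = E° − (0.0592/n)·log Q gives log Q = 6(+0.72 − (+0.665))/0.0592 = 5.574.
Balancing electrons gives 2 Al³⁺(aq) + 3 Mg(s) → 2 Al(s) + 3 Mg²⁺(aq); thus Q = [Mg²⁺(aq)]^3 / [Al³⁺(aq)]^2.
Isolating [Al³⁺(aq)] in Q = 10^{5.574} yields log [Al³⁺(aq)] = −2.523, i.e. 0.0030 M.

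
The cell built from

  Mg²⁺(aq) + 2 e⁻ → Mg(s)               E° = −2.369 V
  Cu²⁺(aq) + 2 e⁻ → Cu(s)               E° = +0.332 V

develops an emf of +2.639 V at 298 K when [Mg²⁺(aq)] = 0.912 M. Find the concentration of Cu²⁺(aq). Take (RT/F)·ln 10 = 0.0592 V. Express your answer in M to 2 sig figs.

0.0073 M

The Cu²⁺/Cu couple has the larger reduction potential, so it is the cathode: E°cell = +0.332 − (−2.369) = +2.701 V and n = 2.
Rearranging E = E° − (0.0592/n)·log Q gives log Q = 2(+2.701 − (+2.639))/0.0592 = 2.095.
For Cu²⁺(aq) + Mg(s) → Cu(s) + Mg²⁺(aq), the reaction quotient is Q = [Mg²⁺(aq)] / [Cu²⁺(aq)].
Isolating [Cu²⁺(aq)] in Q = 10^{2.095} yields log [Cu²⁺(aq)] = −2.135, i.e. 0.0073 M.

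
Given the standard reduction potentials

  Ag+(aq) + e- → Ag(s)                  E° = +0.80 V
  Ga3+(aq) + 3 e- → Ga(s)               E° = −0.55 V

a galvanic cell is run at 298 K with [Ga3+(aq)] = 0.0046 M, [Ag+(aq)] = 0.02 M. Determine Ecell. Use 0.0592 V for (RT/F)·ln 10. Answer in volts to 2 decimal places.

The Ag⁺/Ag couple has the more positive E°, so it is the cathode; Ga³⁺/Ga is the anode.
The standard potential is +0.80 − (−0.55) = +1.35 V and the balanced reaction transfers n = 3 electrons.
Balancing gives 3 Ag+(aq) + Ga(s) → 3 Ag(s) + Ga3+(aq); hence Q = [Ga3+(aq)] / [Ag+(aq)]^3 = 575 (log Q = 2.760).
Applying E = E° − (RT ln10/nF)·log Q gives +1.35 − (0.0592/3)(2.760) = +1.30 V.

+1.30 V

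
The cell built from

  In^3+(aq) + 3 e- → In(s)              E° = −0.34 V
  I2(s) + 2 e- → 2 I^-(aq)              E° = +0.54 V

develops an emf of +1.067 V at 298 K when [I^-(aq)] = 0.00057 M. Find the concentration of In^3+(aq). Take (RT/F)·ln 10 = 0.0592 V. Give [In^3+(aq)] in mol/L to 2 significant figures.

I₂/I⁻ is the cathode (higher E°); E°cell = +0.54 − (−0.34) = +0.88 V with n = 6.
From the Nernst equation, log Q = n(E° − E)/0.0592 = 6·(+0.88 − (+1.067))/0.0592 = −18.953.
The balanced reaction is 3 I2(s) + 2 In(s) → 6 I^-(aq) + 2 In^3+(aq), so Q = [I^-(aq)]^6·[In^3+(aq)]^2.
Isolating [In^3+(aq)] in Q = 10^{−18.953} yields log [In^3+(aq)] = 0.256, i.e. 1.8 M.

1.8 M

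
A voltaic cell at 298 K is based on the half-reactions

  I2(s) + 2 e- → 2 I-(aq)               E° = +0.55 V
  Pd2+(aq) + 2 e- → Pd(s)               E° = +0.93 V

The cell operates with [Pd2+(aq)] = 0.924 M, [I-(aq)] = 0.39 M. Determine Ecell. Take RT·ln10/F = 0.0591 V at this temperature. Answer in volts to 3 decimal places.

Since E°(Pd²⁺/Pd) > E°(I₂/I⁻), Pd²⁺/Pd serves as the cathode.
E°cell = +0.93 − (+0.55) = +0.38 V, with n = 2 electrons transferred.
Balancing gives Pd2+(aq) + 2 I-(aq) → Pd(s) + I2(s); hence Q = 1 / ([Pd2+(aq)]·[I-(aq)]^2) = 7.12 (log Q = 0.852).
E = E° − (0.0591/n)·log Q = +0.38 − (0.0591/2)(0.852) = +0.355 V.

+0.355 V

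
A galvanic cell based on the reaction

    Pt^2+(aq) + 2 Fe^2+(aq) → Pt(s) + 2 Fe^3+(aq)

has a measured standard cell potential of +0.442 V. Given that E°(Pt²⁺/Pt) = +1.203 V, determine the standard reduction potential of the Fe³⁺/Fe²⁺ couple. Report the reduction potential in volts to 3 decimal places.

+0.761 V

In the reaction as written the Pt²⁺/Pt couple is reduced (cathode) and Fe³⁺/Fe²⁺ is oxidized (anode), so E°cell = E°(Pt²⁺/Pt) − E°(Fe³⁺/Fe²⁺).
E°(Fe³⁺/Fe²⁺) = E°(cathode) − E°cell = +1.203 − (+0.442) = +0.761 V.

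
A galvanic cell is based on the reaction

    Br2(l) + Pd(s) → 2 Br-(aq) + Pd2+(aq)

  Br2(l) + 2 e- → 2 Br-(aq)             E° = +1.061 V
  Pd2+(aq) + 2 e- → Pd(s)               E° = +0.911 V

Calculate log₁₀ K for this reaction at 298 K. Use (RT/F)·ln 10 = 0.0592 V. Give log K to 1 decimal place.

The Br₂/Br⁻ couple is reduced (cathode); E°cell = +1.061 − (+0.911) = +0.150 V with n = 2.
At equilibrium E = 0, so log K = nE°cell / 0.0592 = (2)(+0.150) / 0.0592 = 5.1.

log K = 5.1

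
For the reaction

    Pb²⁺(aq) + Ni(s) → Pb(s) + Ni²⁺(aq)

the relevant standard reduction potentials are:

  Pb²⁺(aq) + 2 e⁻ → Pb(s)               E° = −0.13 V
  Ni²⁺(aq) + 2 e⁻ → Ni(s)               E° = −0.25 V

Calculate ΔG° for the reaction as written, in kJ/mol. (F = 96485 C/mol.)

In the reaction as written Pb²⁺(aq) is reduced, so the Pb²⁺/Pb couple is the cathode and Ni²⁺/Ni is the anode.
E°cell = −0.13 − (−0.25) = +0.12 V; balancing electrons gives n = 2.
ΔG° = −nFE°cell = −(2)(96485)(+0.12) J/mol = −23.2 kJ/mol.

−23.2 kJ/mol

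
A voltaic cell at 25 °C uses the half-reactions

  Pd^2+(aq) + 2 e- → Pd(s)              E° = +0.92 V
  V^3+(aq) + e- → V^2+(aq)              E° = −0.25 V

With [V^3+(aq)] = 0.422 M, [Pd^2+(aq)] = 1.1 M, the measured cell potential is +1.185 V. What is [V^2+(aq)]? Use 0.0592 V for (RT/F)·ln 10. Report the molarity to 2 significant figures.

With Pd²⁺/Pd at the cathode and V³⁺/V²⁺ at the anode, E°cell = +0.92 − (−0.25) = +1.17 V (n = 2).
Rearranging E = E° − (0.0592/n)·log Q gives log Q = 2(+1.17 − (+1.185))/0.0592 = −0.507.
Balancing electrons gives Pd^2+(aq) + 2 V^2+(aq) → Pd(s) + 2 V^3+(aq); thus Q = [V^3+(aq)]^2 / ([Pd^2+(aq)]·[V^2+(aq)]^2).
Substituting the known concentrations and solving, log [V^2+(aq)] = −0.142 and [V^2+(aq)] = 0.72 M.

0.72 M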